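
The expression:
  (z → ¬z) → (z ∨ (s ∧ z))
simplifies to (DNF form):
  z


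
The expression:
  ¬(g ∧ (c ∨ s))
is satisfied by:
  {s: False, g: False, c: False}
  {c: True, s: False, g: False}
  {s: True, c: False, g: False}
  {c: True, s: True, g: False}
  {g: True, c: False, s: False}


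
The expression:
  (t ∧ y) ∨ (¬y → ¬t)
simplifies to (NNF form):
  y ∨ ¬t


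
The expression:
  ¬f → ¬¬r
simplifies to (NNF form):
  f ∨ r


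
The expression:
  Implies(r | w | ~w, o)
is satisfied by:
  {o: True}


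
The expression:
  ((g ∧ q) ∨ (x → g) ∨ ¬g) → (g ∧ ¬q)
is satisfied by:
  {g: True, q: False}


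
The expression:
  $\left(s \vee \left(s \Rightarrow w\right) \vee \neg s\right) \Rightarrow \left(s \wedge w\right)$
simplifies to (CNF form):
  $s \wedge w$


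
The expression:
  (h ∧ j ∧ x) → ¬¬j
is always true.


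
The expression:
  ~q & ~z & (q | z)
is never true.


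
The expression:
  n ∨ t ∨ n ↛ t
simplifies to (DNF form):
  n ∨ t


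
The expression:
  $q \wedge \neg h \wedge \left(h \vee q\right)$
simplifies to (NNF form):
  $q \wedge \neg h$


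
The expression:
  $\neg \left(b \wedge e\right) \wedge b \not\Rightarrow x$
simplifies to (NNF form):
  $b \wedge \neg e \wedge \neg x$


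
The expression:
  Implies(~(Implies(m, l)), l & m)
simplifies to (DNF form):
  l | ~m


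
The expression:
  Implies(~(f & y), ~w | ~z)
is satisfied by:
  {f: True, y: True, w: False, z: False}
  {f: True, y: False, w: False, z: False}
  {y: True, f: False, w: False, z: False}
  {f: False, y: False, w: False, z: False}
  {z: True, f: True, y: True, w: False}
  {z: True, f: True, y: False, w: False}
  {z: True, y: True, f: False, w: False}
  {z: True, y: False, f: False, w: False}
  {f: True, w: True, y: True, z: False}
  {f: True, w: True, y: False, z: False}
  {w: True, y: True, f: False, z: False}
  {w: True, f: False, y: False, z: False}
  {z: True, f: True, w: True, y: True}


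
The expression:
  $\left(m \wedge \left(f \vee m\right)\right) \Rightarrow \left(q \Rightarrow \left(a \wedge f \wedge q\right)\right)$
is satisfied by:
  {a: True, f: True, m: False, q: False}
  {a: True, f: False, m: False, q: False}
  {f: True, a: False, m: False, q: False}
  {a: False, f: False, m: False, q: False}
  {a: True, q: True, f: True, m: False}
  {a: True, q: True, f: False, m: False}
  {q: True, f: True, a: False, m: False}
  {q: True, a: False, f: False, m: False}
  {a: True, m: True, f: True, q: False}
  {a: True, m: True, f: False, q: False}
  {m: True, f: True, a: False, q: False}
  {m: True, a: False, f: False, q: False}
  {a: True, q: True, m: True, f: True}


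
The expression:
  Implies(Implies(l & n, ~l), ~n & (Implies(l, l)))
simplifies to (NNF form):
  l | ~n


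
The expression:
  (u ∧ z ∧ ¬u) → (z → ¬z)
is always true.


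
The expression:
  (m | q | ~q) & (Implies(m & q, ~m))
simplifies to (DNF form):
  ~m | ~q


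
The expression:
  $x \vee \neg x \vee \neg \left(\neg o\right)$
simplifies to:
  $\text{True}$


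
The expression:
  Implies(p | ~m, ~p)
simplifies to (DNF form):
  ~p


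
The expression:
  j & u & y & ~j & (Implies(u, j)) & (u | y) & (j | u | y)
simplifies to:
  False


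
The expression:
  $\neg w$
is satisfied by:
  {w: False}


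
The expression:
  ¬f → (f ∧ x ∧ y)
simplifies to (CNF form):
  f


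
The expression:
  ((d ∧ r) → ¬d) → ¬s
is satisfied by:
  {d: True, r: True, s: False}
  {d: True, r: False, s: False}
  {r: True, d: False, s: False}
  {d: False, r: False, s: False}
  {d: True, s: True, r: True}


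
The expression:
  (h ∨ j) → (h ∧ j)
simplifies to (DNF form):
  (h ∧ j) ∨ (¬h ∧ ¬j)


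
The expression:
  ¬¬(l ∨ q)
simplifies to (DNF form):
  l ∨ q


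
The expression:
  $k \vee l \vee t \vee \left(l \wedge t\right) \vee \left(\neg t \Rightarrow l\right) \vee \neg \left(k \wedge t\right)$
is always true.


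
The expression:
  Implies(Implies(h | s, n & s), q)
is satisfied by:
  {q: True, h: True, n: False, s: False}
  {q: True, n: False, h: False, s: False}
  {s: True, q: True, h: True, n: False}
  {s: True, q: True, n: False, h: False}
  {q: True, h: True, n: True, s: False}
  {q: True, n: True, h: False, s: False}
  {q: True, s: True, n: True, h: True}
  {q: True, s: True, n: True, h: False}
  {h: True, s: False, n: False, q: False}
  {h: True, s: True, n: False, q: False}
  {s: True, n: False, h: False, q: False}
  {h: True, n: True, s: False, q: False}


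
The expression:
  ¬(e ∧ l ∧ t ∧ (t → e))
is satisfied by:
  {l: False, e: False, t: False}
  {t: True, l: False, e: False}
  {e: True, l: False, t: False}
  {t: True, e: True, l: False}
  {l: True, t: False, e: False}
  {t: True, l: True, e: False}
  {e: True, l: True, t: False}


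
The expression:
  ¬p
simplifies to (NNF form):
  ¬p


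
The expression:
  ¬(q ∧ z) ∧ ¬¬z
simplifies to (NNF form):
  z ∧ ¬q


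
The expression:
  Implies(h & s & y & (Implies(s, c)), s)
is always true.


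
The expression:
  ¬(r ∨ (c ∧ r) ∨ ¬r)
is never true.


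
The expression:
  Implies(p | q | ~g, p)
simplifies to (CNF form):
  (g | p) & (p | ~q)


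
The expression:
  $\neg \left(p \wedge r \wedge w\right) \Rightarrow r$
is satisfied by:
  {r: True}


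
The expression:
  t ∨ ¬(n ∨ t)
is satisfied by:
  {t: True, n: False}
  {n: False, t: False}
  {n: True, t: True}


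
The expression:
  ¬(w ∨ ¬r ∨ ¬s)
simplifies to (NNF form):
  r ∧ s ∧ ¬w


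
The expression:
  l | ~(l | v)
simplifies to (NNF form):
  l | ~v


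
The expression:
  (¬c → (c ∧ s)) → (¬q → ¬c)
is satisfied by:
  {q: True, c: False}
  {c: False, q: False}
  {c: True, q: True}


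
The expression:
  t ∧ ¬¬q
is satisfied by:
  {t: True, q: True}


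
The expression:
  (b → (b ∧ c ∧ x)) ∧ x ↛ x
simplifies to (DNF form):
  False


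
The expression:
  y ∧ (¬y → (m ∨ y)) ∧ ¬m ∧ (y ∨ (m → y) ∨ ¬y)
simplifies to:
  y ∧ ¬m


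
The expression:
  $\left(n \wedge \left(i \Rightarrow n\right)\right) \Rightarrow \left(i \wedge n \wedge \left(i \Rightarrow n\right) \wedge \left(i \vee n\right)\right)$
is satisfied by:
  {i: True, n: False}
  {n: False, i: False}
  {n: True, i: True}


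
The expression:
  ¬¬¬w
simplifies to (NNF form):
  ¬w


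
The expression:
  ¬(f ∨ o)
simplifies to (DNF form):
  ¬f ∧ ¬o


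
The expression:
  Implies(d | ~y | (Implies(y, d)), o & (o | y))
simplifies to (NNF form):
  o | (y & ~d)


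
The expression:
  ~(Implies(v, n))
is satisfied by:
  {v: True, n: False}


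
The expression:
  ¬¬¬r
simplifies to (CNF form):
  ¬r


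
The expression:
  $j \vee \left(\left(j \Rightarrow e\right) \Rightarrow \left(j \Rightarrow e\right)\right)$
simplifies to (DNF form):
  $\text{True}$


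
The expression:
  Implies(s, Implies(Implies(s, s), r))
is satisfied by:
  {r: True, s: False}
  {s: False, r: False}
  {s: True, r: True}


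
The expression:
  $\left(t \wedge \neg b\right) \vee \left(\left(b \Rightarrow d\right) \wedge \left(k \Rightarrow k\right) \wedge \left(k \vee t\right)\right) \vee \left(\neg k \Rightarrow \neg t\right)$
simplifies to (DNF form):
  $d \vee k \vee \neg b \vee \neg t$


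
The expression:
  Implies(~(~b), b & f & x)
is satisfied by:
  {x: True, f: True, b: False}
  {x: True, f: False, b: False}
  {f: True, x: False, b: False}
  {x: False, f: False, b: False}
  {x: True, b: True, f: True}


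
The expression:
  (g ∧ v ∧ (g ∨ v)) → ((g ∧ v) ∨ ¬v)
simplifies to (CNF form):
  True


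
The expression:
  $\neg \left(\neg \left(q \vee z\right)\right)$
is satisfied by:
  {q: True, z: True}
  {q: True, z: False}
  {z: True, q: False}


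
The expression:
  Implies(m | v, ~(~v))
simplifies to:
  v | ~m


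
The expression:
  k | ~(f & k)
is always true.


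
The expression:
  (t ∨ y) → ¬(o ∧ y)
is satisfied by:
  {o: False, y: False}
  {y: True, o: False}
  {o: True, y: False}


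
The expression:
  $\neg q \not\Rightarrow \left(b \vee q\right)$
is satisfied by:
  {q: False, b: False}


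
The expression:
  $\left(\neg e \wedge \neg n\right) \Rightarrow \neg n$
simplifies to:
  $\text{True}$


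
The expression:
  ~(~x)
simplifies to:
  x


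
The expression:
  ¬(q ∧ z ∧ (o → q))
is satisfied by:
  {q: False, z: False}
  {z: True, q: False}
  {q: True, z: False}


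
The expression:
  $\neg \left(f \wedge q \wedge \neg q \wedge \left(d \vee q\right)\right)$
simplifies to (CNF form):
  $\text{True}$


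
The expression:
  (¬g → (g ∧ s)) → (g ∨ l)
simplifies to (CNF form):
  True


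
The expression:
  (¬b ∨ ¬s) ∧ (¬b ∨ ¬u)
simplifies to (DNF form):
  (¬s ∧ ¬u) ∨ ¬b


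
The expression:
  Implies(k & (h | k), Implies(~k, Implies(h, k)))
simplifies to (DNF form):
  True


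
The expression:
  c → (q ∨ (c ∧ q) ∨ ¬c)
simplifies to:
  q ∨ ¬c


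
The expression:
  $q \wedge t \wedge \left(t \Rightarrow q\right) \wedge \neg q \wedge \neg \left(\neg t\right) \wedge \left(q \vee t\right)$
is never true.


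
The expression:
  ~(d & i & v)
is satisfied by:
  {v: False, d: False, i: False}
  {i: True, v: False, d: False}
  {d: True, v: False, i: False}
  {i: True, d: True, v: False}
  {v: True, i: False, d: False}
  {i: True, v: True, d: False}
  {d: True, v: True, i: False}


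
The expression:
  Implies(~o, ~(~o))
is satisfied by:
  {o: True}


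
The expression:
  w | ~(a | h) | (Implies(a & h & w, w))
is always true.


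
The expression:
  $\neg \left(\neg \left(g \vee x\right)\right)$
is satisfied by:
  {x: True, g: True}
  {x: True, g: False}
  {g: True, x: False}


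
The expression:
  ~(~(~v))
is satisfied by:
  {v: False}


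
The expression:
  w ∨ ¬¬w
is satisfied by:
  {w: True}


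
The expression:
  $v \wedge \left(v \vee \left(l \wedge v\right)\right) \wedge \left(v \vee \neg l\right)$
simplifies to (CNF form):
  $v$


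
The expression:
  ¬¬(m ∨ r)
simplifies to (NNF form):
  m ∨ r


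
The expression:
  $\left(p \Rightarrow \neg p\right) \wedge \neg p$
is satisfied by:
  {p: False}


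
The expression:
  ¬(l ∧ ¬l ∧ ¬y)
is always true.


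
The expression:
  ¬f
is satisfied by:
  {f: False}


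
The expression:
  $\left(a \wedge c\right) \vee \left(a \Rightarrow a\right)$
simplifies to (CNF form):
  $\text{True}$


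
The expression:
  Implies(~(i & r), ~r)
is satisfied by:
  {i: True, r: False}
  {r: False, i: False}
  {r: True, i: True}


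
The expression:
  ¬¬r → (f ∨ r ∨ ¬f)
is always true.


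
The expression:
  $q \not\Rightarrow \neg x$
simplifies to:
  $q \wedge x$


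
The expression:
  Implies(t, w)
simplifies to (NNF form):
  w | ~t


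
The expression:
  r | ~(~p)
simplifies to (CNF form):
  p | r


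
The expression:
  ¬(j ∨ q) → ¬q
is always true.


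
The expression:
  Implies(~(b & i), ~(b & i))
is always true.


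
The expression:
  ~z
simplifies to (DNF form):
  ~z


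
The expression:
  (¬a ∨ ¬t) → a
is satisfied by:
  {a: True}


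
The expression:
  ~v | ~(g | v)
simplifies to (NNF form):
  ~v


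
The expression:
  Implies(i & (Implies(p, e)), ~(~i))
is always true.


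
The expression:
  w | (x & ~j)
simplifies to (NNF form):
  w | (x & ~j)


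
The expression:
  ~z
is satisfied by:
  {z: False}


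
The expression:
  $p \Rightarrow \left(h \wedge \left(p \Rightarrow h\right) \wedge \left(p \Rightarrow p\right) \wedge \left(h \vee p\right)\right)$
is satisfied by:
  {h: True, p: False}
  {p: False, h: False}
  {p: True, h: True}


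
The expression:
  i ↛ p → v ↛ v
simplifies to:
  p ∨ ¬i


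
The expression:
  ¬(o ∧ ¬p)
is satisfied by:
  {p: True, o: False}
  {o: False, p: False}
  {o: True, p: True}


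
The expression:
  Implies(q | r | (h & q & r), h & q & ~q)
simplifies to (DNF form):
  ~q & ~r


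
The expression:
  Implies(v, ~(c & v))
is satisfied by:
  {v: False, c: False}
  {c: True, v: False}
  {v: True, c: False}


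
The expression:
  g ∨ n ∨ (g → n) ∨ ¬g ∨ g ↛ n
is always true.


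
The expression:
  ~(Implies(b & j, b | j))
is never true.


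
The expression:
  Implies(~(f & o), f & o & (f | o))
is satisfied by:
  {f: True, o: True}


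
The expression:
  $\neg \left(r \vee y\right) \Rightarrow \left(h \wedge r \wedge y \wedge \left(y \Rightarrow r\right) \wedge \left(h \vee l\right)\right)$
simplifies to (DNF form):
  $r \vee y$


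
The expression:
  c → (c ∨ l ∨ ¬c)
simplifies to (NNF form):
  True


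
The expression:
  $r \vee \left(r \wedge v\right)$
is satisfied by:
  {r: True}


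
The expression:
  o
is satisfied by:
  {o: True}


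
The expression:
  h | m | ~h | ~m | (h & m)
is always true.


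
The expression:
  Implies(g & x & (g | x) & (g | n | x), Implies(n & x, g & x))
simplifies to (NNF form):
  True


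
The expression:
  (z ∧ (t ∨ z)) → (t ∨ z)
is always true.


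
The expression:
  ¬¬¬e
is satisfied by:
  {e: False}


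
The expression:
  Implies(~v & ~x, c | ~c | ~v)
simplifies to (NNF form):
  True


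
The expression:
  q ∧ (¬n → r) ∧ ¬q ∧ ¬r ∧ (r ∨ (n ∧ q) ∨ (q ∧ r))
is never true.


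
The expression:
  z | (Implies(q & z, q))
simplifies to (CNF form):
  True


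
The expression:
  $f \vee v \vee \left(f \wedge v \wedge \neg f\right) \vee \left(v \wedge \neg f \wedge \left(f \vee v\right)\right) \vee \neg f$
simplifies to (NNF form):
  $\text{True}$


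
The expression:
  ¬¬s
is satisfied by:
  {s: True}


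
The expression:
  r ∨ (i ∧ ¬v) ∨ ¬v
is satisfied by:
  {r: True, v: False}
  {v: False, r: False}
  {v: True, r: True}


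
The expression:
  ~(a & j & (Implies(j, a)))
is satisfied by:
  {a: False, j: False}
  {j: True, a: False}
  {a: True, j: False}


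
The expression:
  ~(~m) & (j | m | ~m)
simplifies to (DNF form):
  m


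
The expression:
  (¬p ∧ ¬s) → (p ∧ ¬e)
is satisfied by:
  {p: True, s: True}
  {p: True, s: False}
  {s: True, p: False}


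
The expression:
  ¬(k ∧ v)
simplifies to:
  ¬k ∨ ¬v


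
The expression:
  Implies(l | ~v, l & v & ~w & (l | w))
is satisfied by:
  {v: True, l: False, w: False}
  {w: True, v: True, l: False}
  {l: True, v: True, w: False}


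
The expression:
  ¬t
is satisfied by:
  {t: False}


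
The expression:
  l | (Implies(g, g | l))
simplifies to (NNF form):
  True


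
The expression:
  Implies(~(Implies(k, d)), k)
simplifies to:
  True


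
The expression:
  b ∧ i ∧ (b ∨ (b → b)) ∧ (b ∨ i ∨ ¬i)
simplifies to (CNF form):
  b ∧ i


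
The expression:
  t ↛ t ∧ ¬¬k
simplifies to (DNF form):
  False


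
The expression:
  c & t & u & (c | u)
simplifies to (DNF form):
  c & t & u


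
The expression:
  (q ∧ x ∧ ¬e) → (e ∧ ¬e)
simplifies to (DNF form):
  e ∨ ¬q ∨ ¬x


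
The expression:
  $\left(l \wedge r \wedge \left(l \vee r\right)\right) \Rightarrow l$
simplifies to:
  $\text{True}$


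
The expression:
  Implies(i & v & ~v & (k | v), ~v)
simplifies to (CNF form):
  True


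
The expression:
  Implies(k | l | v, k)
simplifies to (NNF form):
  k | (~l & ~v)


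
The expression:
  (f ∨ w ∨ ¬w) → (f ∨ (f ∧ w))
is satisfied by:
  {f: True}


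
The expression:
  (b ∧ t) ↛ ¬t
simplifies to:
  b ∧ t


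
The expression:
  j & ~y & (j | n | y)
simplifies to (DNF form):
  j & ~y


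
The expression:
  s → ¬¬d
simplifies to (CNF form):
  d ∨ ¬s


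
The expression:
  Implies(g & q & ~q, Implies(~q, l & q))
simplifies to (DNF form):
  True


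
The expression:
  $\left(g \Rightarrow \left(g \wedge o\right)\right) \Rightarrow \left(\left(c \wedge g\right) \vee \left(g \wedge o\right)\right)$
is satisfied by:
  {g: True}


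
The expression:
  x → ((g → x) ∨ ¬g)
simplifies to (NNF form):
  True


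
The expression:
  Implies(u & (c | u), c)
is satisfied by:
  {c: True, u: False}
  {u: False, c: False}
  {u: True, c: True}


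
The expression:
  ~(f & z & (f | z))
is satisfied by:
  {z: False, f: False}
  {f: True, z: False}
  {z: True, f: False}


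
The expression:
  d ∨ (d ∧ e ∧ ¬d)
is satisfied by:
  {d: True}


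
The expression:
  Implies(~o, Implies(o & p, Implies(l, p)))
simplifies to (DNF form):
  True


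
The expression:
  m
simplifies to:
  m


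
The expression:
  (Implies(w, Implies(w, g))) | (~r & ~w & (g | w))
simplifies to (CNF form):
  g | ~w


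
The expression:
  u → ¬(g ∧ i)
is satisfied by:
  {g: False, u: False, i: False}
  {i: True, g: False, u: False}
  {u: True, g: False, i: False}
  {i: True, u: True, g: False}
  {g: True, i: False, u: False}
  {i: True, g: True, u: False}
  {u: True, g: True, i: False}


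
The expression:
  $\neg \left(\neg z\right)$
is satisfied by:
  {z: True}


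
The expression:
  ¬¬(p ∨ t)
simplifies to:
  p ∨ t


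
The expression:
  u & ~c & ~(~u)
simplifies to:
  u & ~c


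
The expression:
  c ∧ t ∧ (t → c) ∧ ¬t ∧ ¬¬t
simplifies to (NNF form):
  False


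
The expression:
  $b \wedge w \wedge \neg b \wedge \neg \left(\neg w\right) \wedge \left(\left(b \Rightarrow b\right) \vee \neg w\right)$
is never true.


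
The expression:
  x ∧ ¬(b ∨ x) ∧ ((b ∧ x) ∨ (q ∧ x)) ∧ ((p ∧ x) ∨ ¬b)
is never true.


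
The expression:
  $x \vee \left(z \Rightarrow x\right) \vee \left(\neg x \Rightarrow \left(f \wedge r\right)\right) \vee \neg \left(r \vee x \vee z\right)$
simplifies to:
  $x \vee \left(f \wedge r\right) \vee \neg z$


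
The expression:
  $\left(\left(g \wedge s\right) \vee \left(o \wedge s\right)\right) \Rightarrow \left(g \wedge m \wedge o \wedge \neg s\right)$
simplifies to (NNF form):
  $\left(\neg g \wedge \neg o\right) \vee \neg s$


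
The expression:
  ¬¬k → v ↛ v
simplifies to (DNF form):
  ¬k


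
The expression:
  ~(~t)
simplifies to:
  t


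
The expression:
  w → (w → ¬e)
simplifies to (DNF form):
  ¬e ∨ ¬w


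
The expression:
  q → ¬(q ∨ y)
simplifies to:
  ¬q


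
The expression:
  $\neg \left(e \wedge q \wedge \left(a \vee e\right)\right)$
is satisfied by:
  {e: False, q: False}
  {q: True, e: False}
  {e: True, q: False}


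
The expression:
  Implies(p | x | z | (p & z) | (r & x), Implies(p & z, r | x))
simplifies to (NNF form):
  r | x | ~p | ~z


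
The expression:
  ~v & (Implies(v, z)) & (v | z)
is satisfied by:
  {z: True, v: False}


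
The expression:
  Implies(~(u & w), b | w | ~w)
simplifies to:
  True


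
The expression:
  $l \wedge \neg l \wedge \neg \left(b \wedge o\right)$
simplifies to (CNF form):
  $\text{False}$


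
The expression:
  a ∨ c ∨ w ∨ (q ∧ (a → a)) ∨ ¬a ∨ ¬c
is always true.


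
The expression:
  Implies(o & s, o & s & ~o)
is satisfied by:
  {s: False, o: False}
  {o: True, s: False}
  {s: True, o: False}


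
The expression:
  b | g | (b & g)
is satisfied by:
  {b: True, g: True}
  {b: True, g: False}
  {g: True, b: False}


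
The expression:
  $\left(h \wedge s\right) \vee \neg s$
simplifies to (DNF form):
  $h \vee \neg s$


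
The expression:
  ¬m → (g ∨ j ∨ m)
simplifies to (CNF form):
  g ∨ j ∨ m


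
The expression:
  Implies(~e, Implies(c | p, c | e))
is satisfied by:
  {c: True, e: True, p: False}
  {c: True, p: False, e: False}
  {e: True, p: False, c: False}
  {e: False, p: False, c: False}
  {c: True, e: True, p: True}
  {c: True, p: True, e: False}
  {e: True, p: True, c: False}


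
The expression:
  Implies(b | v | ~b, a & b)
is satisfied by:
  {a: True, b: True}


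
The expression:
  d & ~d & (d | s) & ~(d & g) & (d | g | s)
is never true.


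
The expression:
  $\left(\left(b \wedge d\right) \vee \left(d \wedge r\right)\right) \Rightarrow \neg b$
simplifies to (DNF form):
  $\neg b \vee \neg d$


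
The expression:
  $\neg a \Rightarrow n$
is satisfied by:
  {n: True, a: True}
  {n: True, a: False}
  {a: True, n: False}


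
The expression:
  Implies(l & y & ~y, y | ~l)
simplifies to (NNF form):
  True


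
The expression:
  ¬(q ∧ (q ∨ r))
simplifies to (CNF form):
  ¬q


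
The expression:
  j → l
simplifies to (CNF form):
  l ∨ ¬j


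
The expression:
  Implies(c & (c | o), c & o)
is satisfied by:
  {o: True, c: False}
  {c: False, o: False}
  {c: True, o: True}


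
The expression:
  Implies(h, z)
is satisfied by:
  {z: True, h: False}
  {h: False, z: False}
  {h: True, z: True}


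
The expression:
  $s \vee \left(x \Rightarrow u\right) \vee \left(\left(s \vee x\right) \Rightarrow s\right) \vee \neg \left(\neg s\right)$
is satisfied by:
  {u: True, s: True, x: False}
  {u: True, s: False, x: False}
  {s: True, u: False, x: False}
  {u: False, s: False, x: False}
  {x: True, u: True, s: True}
  {x: True, u: True, s: False}
  {x: True, s: True, u: False}


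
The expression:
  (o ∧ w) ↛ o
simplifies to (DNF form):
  False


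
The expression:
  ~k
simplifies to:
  ~k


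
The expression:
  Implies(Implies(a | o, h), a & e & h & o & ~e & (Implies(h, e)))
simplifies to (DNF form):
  (a & ~h) | (o & ~h)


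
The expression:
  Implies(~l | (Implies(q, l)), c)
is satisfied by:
  {c: True}


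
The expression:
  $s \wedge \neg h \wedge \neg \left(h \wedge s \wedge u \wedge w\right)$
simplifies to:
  $s \wedge \neg h$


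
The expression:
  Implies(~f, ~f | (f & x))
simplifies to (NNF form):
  True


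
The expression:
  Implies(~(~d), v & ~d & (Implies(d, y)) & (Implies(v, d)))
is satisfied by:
  {d: False}


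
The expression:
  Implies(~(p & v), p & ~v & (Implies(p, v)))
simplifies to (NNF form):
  p & v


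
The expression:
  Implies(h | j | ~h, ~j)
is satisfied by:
  {j: False}


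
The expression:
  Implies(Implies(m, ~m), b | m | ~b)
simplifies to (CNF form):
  True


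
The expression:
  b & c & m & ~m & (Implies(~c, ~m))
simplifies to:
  False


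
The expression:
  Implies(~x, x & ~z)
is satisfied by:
  {x: True}


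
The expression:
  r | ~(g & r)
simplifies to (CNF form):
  True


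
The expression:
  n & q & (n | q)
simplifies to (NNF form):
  n & q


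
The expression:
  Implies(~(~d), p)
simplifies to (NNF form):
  p | ~d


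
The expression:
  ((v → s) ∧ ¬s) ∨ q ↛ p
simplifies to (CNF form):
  (q ∨ ¬s) ∧ (q ∨ ¬v) ∧ (¬p ∨ ¬s) ∧ (¬p ∨ ¬v)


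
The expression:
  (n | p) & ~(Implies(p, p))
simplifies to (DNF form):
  False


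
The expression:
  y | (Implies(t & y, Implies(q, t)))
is always true.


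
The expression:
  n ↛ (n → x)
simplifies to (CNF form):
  n ∧ ¬x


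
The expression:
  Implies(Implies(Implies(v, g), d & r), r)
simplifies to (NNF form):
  g | r | ~v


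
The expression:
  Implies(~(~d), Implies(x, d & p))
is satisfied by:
  {p: True, d: False, x: False}
  {p: False, d: False, x: False}
  {x: True, p: True, d: False}
  {x: True, p: False, d: False}
  {d: True, p: True, x: False}
  {d: True, p: False, x: False}
  {d: True, x: True, p: True}


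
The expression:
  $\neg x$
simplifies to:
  $\neg x$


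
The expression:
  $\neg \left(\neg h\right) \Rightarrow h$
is always true.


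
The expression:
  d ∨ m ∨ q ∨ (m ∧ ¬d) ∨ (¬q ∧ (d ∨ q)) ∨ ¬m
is always true.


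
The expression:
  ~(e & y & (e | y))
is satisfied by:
  {e: False, y: False}
  {y: True, e: False}
  {e: True, y: False}


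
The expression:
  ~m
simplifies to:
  ~m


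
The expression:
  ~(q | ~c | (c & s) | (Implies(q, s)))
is never true.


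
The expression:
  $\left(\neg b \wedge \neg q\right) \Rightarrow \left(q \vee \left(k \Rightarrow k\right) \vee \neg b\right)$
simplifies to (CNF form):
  $\text{True}$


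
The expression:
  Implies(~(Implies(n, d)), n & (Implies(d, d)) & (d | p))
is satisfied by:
  {d: True, p: True, n: False}
  {d: True, p: False, n: False}
  {p: True, d: False, n: False}
  {d: False, p: False, n: False}
  {n: True, d: True, p: True}
  {n: True, d: True, p: False}
  {n: True, p: True, d: False}


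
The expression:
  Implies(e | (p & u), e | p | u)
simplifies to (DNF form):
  True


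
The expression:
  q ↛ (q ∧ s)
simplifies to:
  q ∧ ¬s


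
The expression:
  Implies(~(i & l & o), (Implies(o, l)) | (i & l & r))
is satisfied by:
  {l: True, o: False}
  {o: False, l: False}
  {o: True, l: True}


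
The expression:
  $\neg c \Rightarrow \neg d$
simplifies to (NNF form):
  $c \vee \neg d$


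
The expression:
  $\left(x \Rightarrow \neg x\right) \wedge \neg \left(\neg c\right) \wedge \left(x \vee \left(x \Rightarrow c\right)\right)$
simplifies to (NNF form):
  $c \wedge \neg x$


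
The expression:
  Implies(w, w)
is always true.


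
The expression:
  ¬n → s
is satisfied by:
  {n: True, s: True}
  {n: True, s: False}
  {s: True, n: False}


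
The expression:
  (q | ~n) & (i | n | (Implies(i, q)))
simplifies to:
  q | ~n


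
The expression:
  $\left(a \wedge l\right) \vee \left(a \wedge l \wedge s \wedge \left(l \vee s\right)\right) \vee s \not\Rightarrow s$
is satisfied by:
  {a: True, l: True}


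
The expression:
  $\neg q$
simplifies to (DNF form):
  $\neg q$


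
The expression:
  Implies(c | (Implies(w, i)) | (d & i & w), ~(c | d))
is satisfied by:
  {w: True, i: False, c: False, d: False}
  {d: False, i: False, w: False, c: False}
  {w: True, i: True, d: False, c: False}
  {i: True, d: False, w: False, c: False}
  {d: True, w: True, i: False, c: False}


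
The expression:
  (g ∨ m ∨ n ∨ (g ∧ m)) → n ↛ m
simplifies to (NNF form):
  ¬m ∧ (n ∨ ¬g)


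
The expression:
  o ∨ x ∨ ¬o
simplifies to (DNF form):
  True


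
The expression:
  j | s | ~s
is always true.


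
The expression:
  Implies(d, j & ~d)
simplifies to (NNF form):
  ~d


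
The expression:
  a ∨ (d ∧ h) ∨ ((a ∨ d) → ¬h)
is always true.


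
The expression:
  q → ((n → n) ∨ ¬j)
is always true.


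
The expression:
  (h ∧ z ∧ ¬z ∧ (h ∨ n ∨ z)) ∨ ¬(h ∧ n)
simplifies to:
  ¬h ∨ ¬n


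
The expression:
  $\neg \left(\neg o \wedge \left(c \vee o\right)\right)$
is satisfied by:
  {o: True, c: False}
  {c: False, o: False}
  {c: True, o: True}


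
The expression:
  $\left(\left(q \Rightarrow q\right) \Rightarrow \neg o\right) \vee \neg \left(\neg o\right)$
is always true.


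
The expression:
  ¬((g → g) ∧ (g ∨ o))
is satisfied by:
  {g: False, o: False}


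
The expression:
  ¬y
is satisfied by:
  {y: False}


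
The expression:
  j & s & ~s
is never true.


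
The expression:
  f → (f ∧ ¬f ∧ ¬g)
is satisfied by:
  {f: False}


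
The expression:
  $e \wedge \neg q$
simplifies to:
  $e \wedge \neg q$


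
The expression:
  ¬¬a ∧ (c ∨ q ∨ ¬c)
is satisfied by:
  {a: True}


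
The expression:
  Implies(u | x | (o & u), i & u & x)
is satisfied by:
  {i: True, x: False, u: False}
  {i: False, x: False, u: False}
  {x: True, u: True, i: True}


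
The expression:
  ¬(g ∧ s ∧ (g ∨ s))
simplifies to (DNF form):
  ¬g ∨ ¬s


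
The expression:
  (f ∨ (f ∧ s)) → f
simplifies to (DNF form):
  True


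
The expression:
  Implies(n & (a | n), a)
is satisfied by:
  {a: True, n: False}
  {n: False, a: False}
  {n: True, a: True}


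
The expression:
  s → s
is always true.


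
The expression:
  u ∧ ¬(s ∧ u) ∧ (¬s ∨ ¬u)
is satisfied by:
  {u: True, s: False}


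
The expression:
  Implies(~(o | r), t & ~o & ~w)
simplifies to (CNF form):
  (o | r | t) & (o | r | ~w)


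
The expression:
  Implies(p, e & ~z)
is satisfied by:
  {e: True, p: False, z: False}
  {e: False, p: False, z: False}
  {z: True, e: True, p: False}
  {z: True, e: False, p: False}
  {p: True, e: True, z: False}


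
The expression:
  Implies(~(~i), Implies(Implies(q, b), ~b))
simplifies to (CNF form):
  ~b | ~i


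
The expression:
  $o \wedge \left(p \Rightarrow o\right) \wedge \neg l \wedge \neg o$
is never true.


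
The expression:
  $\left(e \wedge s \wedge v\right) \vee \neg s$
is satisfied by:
  {e: True, v: True, s: False}
  {e: True, v: False, s: False}
  {v: True, e: False, s: False}
  {e: False, v: False, s: False}
  {e: True, s: True, v: True}


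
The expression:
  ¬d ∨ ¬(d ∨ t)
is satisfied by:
  {d: False}


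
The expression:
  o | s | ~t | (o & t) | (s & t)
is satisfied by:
  {o: True, s: True, t: False}
  {o: True, s: False, t: False}
  {s: True, o: False, t: False}
  {o: False, s: False, t: False}
  {o: True, t: True, s: True}
  {o: True, t: True, s: False}
  {t: True, s: True, o: False}


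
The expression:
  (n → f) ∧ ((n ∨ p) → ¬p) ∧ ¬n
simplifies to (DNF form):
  ¬n ∧ ¬p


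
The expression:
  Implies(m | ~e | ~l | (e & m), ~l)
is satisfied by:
  {e: True, l: False, m: False}
  {e: False, l: False, m: False}
  {m: True, e: True, l: False}
  {m: True, e: False, l: False}
  {l: True, e: True, m: False}


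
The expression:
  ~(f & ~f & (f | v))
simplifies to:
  True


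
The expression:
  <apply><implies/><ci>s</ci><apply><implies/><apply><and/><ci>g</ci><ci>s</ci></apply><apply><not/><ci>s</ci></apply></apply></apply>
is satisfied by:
  {s: False, g: False}
  {g: True, s: False}
  {s: True, g: False}


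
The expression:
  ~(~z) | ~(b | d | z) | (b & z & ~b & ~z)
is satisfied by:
  {z: True, b: False, d: False}
  {d: True, z: True, b: False}
  {z: True, b: True, d: False}
  {d: True, z: True, b: True}
  {d: False, b: False, z: False}


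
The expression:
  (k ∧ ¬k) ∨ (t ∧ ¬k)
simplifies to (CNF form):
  t ∧ ¬k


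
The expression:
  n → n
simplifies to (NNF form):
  True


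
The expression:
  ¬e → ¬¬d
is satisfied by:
  {d: True, e: True}
  {d: True, e: False}
  {e: True, d: False}


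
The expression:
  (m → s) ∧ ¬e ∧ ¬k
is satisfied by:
  {s: True, e: False, m: False, k: False}
  {s: False, e: False, m: False, k: False}
  {s: True, m: True, e: False, k: False}


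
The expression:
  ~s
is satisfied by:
  {s: False}


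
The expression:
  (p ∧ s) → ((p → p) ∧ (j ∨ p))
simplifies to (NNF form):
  True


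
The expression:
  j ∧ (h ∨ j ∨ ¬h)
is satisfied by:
  {j: True}


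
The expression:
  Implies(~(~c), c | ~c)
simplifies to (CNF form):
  True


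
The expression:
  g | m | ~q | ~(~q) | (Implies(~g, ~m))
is always true.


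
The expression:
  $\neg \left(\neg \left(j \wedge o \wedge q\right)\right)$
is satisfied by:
  {j: True, o: True, q: True}


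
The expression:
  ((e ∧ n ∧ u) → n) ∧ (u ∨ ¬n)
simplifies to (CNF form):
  u ∨ ¬n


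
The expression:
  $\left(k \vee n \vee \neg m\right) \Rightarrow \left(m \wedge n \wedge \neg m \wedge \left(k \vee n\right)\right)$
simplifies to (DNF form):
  $m \wedge \neg k \wedge \neg n$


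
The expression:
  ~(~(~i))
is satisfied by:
  {i: False}


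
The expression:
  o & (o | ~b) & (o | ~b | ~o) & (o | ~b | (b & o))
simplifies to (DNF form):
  o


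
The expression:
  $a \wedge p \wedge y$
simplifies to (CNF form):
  $a \wedge p \wedge y$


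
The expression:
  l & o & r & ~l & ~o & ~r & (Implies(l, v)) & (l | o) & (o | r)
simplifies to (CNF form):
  False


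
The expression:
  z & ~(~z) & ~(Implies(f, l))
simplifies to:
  f & z & ~l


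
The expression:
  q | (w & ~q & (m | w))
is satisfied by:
  {q: True, w: True}
  {q: True, w: False}
  {w: True, q: False}


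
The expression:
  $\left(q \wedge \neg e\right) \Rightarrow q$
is always true.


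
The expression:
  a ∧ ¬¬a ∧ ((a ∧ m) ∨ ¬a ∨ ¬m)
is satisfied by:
  {a: True}


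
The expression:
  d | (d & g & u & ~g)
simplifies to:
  d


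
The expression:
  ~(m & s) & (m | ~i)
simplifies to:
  (m & ~s) | (~i & ~m)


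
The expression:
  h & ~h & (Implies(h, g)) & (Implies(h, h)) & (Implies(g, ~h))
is never true.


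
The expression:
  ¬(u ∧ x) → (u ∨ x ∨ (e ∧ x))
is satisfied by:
  {x: True, u: True}
  {x: True, u: False}
  {u: True, x: False}


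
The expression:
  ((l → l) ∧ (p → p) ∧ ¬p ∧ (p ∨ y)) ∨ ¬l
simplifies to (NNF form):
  (y ∧ ¬p) ∨ ¬l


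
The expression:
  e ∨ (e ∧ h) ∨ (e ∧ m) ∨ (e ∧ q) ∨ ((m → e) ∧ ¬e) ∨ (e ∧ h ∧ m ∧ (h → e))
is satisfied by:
  {e: True, m: False}
  {m: False, e: False}
  {m: True, e: True}


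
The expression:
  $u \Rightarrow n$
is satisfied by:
  {n: True, u: False}
  {u: False, n: False}
  {u: True, n: True}


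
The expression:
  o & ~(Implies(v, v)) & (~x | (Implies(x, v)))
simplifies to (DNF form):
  False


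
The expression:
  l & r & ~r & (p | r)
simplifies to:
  False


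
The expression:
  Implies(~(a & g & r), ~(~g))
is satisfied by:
  {g: True}


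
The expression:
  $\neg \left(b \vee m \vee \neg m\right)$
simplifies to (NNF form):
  $\text{False}$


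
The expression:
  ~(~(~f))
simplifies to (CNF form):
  ~f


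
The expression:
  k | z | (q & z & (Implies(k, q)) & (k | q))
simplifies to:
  k | z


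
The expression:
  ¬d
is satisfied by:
  {d: False}


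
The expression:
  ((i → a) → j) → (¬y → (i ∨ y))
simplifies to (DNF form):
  i ∨ y ∨ ¬j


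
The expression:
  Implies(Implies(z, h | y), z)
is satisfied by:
  {z: True}


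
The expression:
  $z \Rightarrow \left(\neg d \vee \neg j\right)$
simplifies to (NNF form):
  $\neg d \vee \neg j \vee \neg z$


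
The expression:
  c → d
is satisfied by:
  {d: True, c: False}
  {c: False, d: False}
  {c: True, d: True}


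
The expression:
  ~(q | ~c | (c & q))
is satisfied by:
  {c: True, q: False}


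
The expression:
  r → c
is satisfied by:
  {c: True, r: False}
  {r: False, c: False}
  {r: True, c: True}


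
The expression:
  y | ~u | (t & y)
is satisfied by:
  {y: True, u: False}
  {u: False, y: False}
  {u: True, y: True}


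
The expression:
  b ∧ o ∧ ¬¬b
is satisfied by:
  {b: True, o: True}


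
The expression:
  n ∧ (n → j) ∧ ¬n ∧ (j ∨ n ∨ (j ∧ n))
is never true.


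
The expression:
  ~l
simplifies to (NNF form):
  ~l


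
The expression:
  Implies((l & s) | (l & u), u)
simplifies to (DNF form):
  u | ~l | ~s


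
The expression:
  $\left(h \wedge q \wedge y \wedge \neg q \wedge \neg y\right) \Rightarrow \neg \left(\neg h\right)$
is always true.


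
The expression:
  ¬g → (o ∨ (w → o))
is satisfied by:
  {o: True, g: True, w: False}
  {o: True, w: False, g: False}
  {g: True, w: False, o: False}
  {g: False, w: False, o: False}
  {o: True, g: True, w: True}
  {o: True, w: True, g: False}
  {g: True, w: True, o: False}


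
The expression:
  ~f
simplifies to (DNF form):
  ~f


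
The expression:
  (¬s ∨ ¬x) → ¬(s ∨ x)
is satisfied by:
  {s: False, x: False}
  {x: True, s: True}


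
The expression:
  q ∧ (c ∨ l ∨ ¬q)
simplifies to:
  q ∧ (c ∨ l)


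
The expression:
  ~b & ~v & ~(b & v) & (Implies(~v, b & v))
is never true.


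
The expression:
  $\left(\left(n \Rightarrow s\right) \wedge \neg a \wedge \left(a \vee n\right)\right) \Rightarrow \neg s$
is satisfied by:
  {a: True, s: False, n: False}
  {s: False, n: False, a: False}
  {a: True, n: True, s: False}
  {n: True, s: False, a: False}
  {a: True, s: True, n: False}
  {s: True, a: False, n: False}
  {a: True, n: True, s: True}


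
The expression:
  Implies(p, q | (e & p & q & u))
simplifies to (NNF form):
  q | ~p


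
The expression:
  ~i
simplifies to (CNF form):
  ~i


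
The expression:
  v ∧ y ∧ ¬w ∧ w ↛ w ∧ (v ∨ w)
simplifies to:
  False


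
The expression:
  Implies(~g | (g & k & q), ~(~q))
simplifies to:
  g | q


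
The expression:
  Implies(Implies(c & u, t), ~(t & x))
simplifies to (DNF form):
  ~t | ~x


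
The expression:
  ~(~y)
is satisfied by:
  {y: True}


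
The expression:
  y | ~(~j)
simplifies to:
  j | y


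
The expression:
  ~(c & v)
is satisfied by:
  {v: False, c: False}
  {c: True, v: False}
  {v: True, c: False}


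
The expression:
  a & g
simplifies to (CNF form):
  a & g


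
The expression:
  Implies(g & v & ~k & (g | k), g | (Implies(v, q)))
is always true.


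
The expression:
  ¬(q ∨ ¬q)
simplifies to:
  False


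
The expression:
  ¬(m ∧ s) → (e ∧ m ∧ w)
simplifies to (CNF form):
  m ∧ (e ∨ s) ∧ (s ∨ w)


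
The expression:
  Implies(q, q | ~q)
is always true.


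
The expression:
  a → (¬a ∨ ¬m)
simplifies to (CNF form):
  ¬a ∨ ¬m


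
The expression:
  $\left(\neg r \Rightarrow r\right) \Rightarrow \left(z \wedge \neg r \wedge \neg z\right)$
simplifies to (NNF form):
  $\neg r$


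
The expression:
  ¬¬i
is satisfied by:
  {i: True}


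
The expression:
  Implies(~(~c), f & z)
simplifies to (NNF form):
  ~c | (f & z)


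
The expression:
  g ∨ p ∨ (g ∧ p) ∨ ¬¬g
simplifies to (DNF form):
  g ∨ p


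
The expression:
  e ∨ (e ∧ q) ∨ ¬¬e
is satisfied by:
  {e: True}


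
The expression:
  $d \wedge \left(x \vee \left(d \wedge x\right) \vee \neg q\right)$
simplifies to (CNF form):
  $d \wedge \left(x \vee \neg q\right)$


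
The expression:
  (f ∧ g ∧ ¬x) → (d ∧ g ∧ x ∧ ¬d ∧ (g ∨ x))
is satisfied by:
  {x: True, g: False, f: False}
  {g: False, f: False, x: False}
  {f: True, x: True, g: False}
  {f: True, g: False, x: False}
  {x: True, g: True, f: False}
  {g: True, x: False, f: False}
  {f: True, g: True, x: True}


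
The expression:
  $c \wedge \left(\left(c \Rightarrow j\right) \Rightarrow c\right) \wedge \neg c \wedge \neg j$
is never true.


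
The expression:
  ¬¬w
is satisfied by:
  {w: True}
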